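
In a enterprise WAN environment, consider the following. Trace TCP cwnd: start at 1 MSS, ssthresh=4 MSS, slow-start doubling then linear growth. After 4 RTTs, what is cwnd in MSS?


RTT 0: cwnd = 1 MSS (initial)
RTT 1: cwnd = 2 MSS (slow start, doubled)
RTT 2: cwnd = 4 MSS (slow start, doubled)
RTT 3: cwnd = 5 MSS (congestion avoidance, +1)
RTT 4: cwnd = 6 MSS (congestion avoidance, +1)

6


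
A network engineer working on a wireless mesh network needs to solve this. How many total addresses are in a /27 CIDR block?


Given: CIDR prefix /27
Host bits = 32 - 27 = 5
Total addresses = 2^5 = 32

32


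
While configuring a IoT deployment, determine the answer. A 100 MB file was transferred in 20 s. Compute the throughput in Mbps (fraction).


Given: file = 100 MB, time = 20 s
File in Mb = 100 * 8 = 800 Mb
Throughput = 800 / 20 Mbps
Throughput = 40 Mbps

40


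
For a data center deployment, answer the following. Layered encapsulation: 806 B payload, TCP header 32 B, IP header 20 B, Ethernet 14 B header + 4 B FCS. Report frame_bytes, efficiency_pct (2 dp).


TCP segment = 806 + 32 = 838 B
IP packet = 838 + 20 = 858 B
Ethernet frame = 858 + 14 + 4 = 876 B
Efficiency = app / frame = 806 / 876 = 0.920091 = 92.0091% -> 92.01% (2 dp)

876, 92.01


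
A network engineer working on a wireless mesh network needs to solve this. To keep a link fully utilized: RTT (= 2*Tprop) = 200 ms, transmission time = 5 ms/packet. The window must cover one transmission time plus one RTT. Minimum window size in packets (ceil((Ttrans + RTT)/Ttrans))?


Given: Ttrans = 5 ms, RTT = 200 ms (= 2 * Tprop, Tprop = 100 ms)
Time until first ACK returns = Ttrans + RTT = 5 + 200 = 205 ms
Need W * Ttrans >= Ttrans + RTT  ->  W >= (Ttrans + RTT) / Ttrans
(Ttrans + RTT) / Ttrans = 205 / 5 = 41
W_min = ceil(41) = 41

41


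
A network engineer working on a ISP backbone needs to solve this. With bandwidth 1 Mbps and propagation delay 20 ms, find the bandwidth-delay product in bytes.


Given: bandwidth = 1 Mbps, delay = 20 ms
BDP in bits = 1 * 10^6 * 20 / 1000
BDP in bits = 20000
BDP in bytes = 20000 / 8 = 2500

2500


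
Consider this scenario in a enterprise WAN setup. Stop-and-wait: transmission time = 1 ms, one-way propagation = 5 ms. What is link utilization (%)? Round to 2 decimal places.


Given: Ttrans = 1 ms, Tprop = 5 ms
RTT = 2 * Tprop = 2 * 5 = 10 ms
U = Ttrans / (Ttrans + RTT)
U = 1 / (1 + 10)
U = 1 / 11 = 0.090909
U% = 9.09%

9.09


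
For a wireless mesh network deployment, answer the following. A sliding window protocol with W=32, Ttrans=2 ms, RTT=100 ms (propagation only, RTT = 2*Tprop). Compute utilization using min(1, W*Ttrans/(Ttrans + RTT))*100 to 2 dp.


Given: W = 32, Ttrans = 2 ms, RTT = 100 ms (= 2 * Tprop, Tprop = 50 ms)
Cycle time = Ttrans + RTT = 2 + 100 = 102 ms (first packet sent until its ACK returns)
W * Ttrans = 32 * 2 = 64 ms of sending per cycle
W * Ttrans / (Ttrans + RTT) = 64 / 102 = 0.627451
U = min(1, 0.627451) = 0.627451
U% = 62.75%

62.75


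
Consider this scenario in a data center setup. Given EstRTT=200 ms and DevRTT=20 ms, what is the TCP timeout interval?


Given: EstRTT = 200 ms, DevRTT = 20 ms
Timeout = EstRTT + 4 * DevRTT
4 * DevRTT = 4 * 20 = 80
Timeout = 200 + 80 = 280 ms

280


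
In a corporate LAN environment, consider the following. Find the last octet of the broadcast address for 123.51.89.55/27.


Given: IP = 123.51.89.55, prefix = /27
Host bits = 32 - 27 = 5
Network last octet = 55 AND mask = 32
Host part size = 2^5 - 1 = 31
Broadcast last octet = 32 OR 31 = 63

63


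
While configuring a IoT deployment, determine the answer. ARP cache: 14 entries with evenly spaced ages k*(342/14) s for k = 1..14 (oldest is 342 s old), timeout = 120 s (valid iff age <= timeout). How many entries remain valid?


Ages are k * 342/14 s for k = 1..14 (spacing = 24.4286 s).
Entry k is valid iff k * 342/14 <= 120 iff k <= 14 * 120 / 342 = 4.9123
n_valid = floor(4.9123) = 4
(n_stale = 14 - 4 = 10)

4


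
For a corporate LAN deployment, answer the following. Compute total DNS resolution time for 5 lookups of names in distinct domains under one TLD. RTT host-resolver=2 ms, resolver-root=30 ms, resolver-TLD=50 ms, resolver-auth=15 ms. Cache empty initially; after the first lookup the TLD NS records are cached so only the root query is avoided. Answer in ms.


Lookup 1 (cold cache): local + root + TLD + auth = 2 + 30 + 50 + 15 = 97 ms
Lookups 2..5 (TLD NS cached -> skip root; new domain -> still ask TLD and auth): local + TLD + auth = 2 + 50 + 15 = 67 ms each
Remaining 4 lookups: 4 * 67 = 268 ms
Total = 97 + 268 = 365 ms

365


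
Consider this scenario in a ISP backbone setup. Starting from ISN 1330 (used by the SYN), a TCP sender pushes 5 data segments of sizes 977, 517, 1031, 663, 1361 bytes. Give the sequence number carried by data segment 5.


The SYN occupies sequence number ISN = 1330, so the first data byte is ISN + 1 = 1331.
SEQ of data segment i = (ISN + 1) + sum of payload sizes of segments 1..i-1.
Segment 1: SEQ = 1331, payload = 977 bytes
Segment 2: SEQ = 2308, payload = 517 bytes
Segment 3: SEQ = 2825, payload = 1031 bytes
Segment 4: SEQ = 3856, payload = 663 bytes
Segment 5: SEQ = 4519, payload = 1361 bytes
SEQ of segment 5 = 1331 + 977 + 517 + 1031 + 663 = 4519

4519


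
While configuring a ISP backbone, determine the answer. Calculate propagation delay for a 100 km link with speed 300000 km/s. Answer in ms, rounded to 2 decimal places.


Given: distance = 100 km, speed = 300000 km/s
Delay = distance / speed = 100 / 300000 seconds
Delay in ms = 100 * 1000 / 300000
Delay = 0.3333 ms
Rounded to 2 dp = 0.33 ms

0.33


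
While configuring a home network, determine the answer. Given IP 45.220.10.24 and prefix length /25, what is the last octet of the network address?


Given: IP = 45.220.10.24, prefix = /25
Subnet mask = 255.255.255.128
Last octet of IP: 24
Last octet of mask: 128
Network last octet = 24 AND 128 = 0

0


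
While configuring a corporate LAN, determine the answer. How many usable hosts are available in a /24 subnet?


Given: subnet mask /24
Host bits = 32 - 24 = 8
Total addresses = 2^8 = 256
Usable hosts = 256 - 2 (network + broadcast) = 254

254


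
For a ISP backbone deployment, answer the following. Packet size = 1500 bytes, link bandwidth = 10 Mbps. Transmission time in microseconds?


Given: packet = 1500 bytes, bandwidth = 10 Mbps
Packet in bits = 1500 * 8 = 12000 bits
Bandwidth = 10 * 10^6 = 10000000 bps
Time = 12000 / 10000000 seconds
Time in us = 12000 * 10^6 / 10000000 = 1200

1200


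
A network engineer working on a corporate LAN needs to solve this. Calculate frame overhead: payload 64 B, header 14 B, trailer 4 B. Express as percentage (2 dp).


Given: payload = 64 B, header = 14 B, trailer = 4 B
Overhead bytes = header + trailer = 14 + 4 = 18
Total frame = payload + overhead = 64 + 18 = 82
Overhead % = 18 / 82 * 100 = 21.9512% -> 21.95% (2 dp)

21.95


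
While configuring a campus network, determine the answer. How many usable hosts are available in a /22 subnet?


Given: subnet mask /22
Host bits = 32 - 22 = 10
Total addresses = 2^10 = 1024
Usable hosts = 1024 - 2 (network + broadcast) = 1022

1022


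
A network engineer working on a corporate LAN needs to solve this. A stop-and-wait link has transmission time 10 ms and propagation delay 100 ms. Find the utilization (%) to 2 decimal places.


Given: Ttrans = 10 ms, Tprop = 100 ms
RTT = 2 * Tprop = 2 * 100 = 200 ms
U = Ttrans / (Ttrans + RTT)
U = 10 / (10 + 200)
U = 10 / 210 = 0.047619
U% = 4.76%

4.76


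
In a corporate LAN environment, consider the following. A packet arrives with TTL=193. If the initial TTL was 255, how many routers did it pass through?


Given: initial TTL = 255, received TTL = 193
Hops = initial TTL - received TTL
Hops = 255 - 193 = 62

62


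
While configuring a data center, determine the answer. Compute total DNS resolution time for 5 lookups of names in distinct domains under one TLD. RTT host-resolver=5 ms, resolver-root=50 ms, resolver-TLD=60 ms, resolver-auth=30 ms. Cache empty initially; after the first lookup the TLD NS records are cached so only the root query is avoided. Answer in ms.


Lookup 1 (cold cache): local + root + TLD + auth = 5 + 50 + 60 + 30 = 145 ms
Lookups 2..5 (TLD NS cached -> skip root; new domain -> still ask TLD and auth): local + TLD + auth = 5 + 60 + 30 = 95 ms each
Remaining 4 lookups: 4 * 95 = 380 ms
Total = 145 + 380 = 525 ms

525


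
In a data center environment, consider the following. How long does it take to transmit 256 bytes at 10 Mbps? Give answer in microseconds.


Given: packet = 256 bytes, bandwidth = 10 Mbps
Packet in bits = 256 * 8 = 2048 bits
Bandwidth = 10 * 10^6 = 10000000 bps
Time = 2048 / 10000000 seconds
Time in us = 2048 * 10^6 / 10000000 = 204.8

204.8


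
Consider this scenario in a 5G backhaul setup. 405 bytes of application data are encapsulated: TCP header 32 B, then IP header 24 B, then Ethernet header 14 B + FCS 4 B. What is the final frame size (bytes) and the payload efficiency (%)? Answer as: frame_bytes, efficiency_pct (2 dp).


TCP segment = 405 + 32 = 437 B
IP packet = 437 + 24 = 461 B
Ethernet frame = 461 + 14 + 4 = 479 B
Efficiency = app / frame = 405 / 479 = 0.845511 = 84.5511% -> 84.55% (2 dp)

479, 84.55


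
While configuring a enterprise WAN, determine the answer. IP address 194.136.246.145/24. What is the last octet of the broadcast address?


Given: IP = 194.136.246.145, prefix = /24
Host bits = 32 - 24 = 8
Network last octet = 145 AND mask = 0
Host part size = 2^8 - 1 = 255
Broadcast last octet = 0 OR 255 = 255

255


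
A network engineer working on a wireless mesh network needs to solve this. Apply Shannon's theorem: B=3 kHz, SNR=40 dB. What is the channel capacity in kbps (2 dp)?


Given: B = 3 kHz, SNR = 40 dB
SNR linear = 10^(40/10) = 10000
1 + SNR = 10001
log2(10001) = 13.2878566418
C = 3 * 1000 * 13.2878566418 = 39863.5699 bps
C = 39.863570 kbps -> 39.86 kbps (2 dp)

39.86


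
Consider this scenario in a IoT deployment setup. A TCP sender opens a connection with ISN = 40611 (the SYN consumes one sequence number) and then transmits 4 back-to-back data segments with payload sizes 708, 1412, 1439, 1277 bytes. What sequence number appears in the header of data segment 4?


The SYN occupies sequence number ISN = 40611, so the first data byte is ISN + 1 = 40612.
SEQ of data segment i = (ISN + 1) + sum of payload sizes of segments 1..i-1.
Segment 1: SEQ = 40612, payload = 708 bytes
Segment 2: SEQ = 41320, payload = 1412 bytes
Segment 3: SEQ = 42732, payload = 1439 bytes
Segment 4: SEQ = 44171, payload = 1277 bytes
SEQ of segment 4 = 40612 + 708 + 1412 + 1439 = 44171

44171


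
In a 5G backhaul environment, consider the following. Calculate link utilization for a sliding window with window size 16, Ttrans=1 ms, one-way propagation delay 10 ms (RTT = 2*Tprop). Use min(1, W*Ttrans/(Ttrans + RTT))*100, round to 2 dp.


Given: W = 16, Ttrans = 1 ms, RTT = 20 ms (= 2 * Tprop, Tprop = 10 ms)
Cycle time = Ttrans + RTT = 1 + 20 = 21 ms (first packet sent until its ACK returns)
W * Ttrans = 16 * 1 = 16 ms of sending per cycle
W * Ttrans / (Ttrans + RTT) = 16 / 21 = 0.761905
U = min(1, 0.761905) = 0.761905
U% = 76.19%

76.19


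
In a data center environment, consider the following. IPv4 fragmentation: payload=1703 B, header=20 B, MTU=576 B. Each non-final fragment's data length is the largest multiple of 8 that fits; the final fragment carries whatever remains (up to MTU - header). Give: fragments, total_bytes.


Max data per non-final fragment = floor((MTU - header)/8)*8 = floor((576 - 20)/8)*8 = floor(556/8)*8 = 552 B
Final fragment needs no 8-byte alignment: it can carry up to MTU - header = 556 B
Non-final fragments needed = ceil((payload - 556) / 552) = ceil(1147/552) = ceil(2.0779) = 3
Number of fragments = 3 + 1 = 4
Fragment sizes (data): 3 * 552 B + 47 B (last, 47 <= 556 OK)
Total bytes sent = payload + n_frags * header = 1703 + 4*20 = 1703 + 80 = 1783 B

4, 1783


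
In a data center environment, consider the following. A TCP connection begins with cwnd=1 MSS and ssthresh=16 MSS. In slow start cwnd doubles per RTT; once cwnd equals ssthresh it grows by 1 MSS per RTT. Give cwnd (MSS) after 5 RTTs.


RTT 0: cwnd = 1 MSS (initial)
RTT 1: cwnd = 2 MSS (slow start, doubled)
RTT 2: cwnd = 4 MSS (slow start, doubled)
RTT 3: cwnd = 8 MSS (slow start, doubled)
RTT 4: cwnd = 16 MSS (slow start, doubled)
RTT 5: cwnd = 17 MSS (congestion avoidance, +1)

17


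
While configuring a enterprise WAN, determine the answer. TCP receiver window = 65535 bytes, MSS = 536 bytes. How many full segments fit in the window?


Given: RWND = 65535 bytes, MSS = 536 bytes
Full segments = floor(RWND / MSS)
Full segments = floor(65535 / 536)
Full segments = floor(122.2668) = 122

122


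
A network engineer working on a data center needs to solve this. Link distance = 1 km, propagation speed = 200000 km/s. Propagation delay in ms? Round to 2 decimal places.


Given: distance = 1 km, speed = 200000 km/s
Delay = distance / speed = 1 / 200000 seconds
Delay in ms = 1 * 1000 / 200000
Delay = 0.0050 ms
Rounded to 2 dp = 0.01 ms

0.01


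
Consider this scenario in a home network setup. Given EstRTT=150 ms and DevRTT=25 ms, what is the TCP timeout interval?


Given: EstRTT = 150 ms, DevRTT = 25 ms
Timeout = EstRTT + 4 * DevRTT
4 * DevRTT = 4 * 25 = 100
Timeout = 150 + 100 = 250 ms

250


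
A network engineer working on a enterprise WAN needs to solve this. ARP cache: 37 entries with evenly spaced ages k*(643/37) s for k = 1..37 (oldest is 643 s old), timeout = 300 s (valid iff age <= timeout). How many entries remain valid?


Ages are k * 643/37 s for k = 1..37 (spacing = 17.3784 s).
Entry k is valid iff k * 643/37 <= 300 iff k <= 37 * 300 / 643 = 17.2628
n_valid = floor(17.2628) = 17
(n_stale = 37 - 17 = 20)

17


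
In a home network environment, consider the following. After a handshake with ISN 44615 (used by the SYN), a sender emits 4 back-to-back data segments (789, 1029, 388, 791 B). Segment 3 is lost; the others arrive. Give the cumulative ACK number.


SYN uses sequence number 44615; first data byte = ISN + 1 = 44616.
Segment 1: SEQ = 44616, len = 789 B, covers [44616, 45404]
Segment 2: SEQ = 45405, len = 1029 B, covers [45405, 46433]
Segment 3: SEQ = 46434, len = 388 B, covers [46434, 46821] [LOST]
Segment 4: SEQ = 46822, len = 791 B, covers [46822, 47612]
In-order data received: bytes [44616, 46433] (segments 1..2).
Segment 3 missing -> gap begins at byte 46434; later segments buffered out of order.
Cumulative ACK = next expected in-order byte = 44616 + 789 + 1029 = 46434

46434


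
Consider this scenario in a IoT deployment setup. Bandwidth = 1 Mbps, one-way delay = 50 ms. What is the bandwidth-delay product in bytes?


Given: bandwidth = 1 Mbps, delay = 50 ms
BDP in bits = 1 * 10^6 * 50 / 1000
BDP in bits = 50000
BDP in bytes = 50000 / 8 = 6250

6250


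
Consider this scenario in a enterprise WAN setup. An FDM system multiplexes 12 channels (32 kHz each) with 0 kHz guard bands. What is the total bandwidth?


Given: 12 channels, 32 kHz each, guard = 0 kHz
Channel bandwidth = 12 * 32 = 384 kHz
Guard bands = 11 gaps * 0 kHz = 0 kHz
Total = 384 + 0 = 384 kHz

384


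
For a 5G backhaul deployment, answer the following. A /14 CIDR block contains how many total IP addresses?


Given: CIDR prefix /14
Host bits = 32 - 14 = 18
Total addresses = 2^18 = 262144

262144


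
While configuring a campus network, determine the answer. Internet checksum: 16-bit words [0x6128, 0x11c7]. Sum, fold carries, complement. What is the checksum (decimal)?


Given words: [0x6128, 0x11c7]
Step 1: Sum all words
Raw sum = 24872 + 4551 = 29423
One's complement = ~29423 & 0xFFFF = 36112

36112


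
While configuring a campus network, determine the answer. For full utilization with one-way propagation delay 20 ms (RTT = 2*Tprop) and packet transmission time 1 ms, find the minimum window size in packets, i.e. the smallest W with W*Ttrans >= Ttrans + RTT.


Given: Ttrans = 1 ms, RTT = 40 ms (= 2 * Tprop, Tprop = 20 ms)
Time until first ACK returns = Ttrans + RTT = 1 + 40 = 41 ms
Need W * Ttrans >= Ttrans + RTT  ->  W >= (Ttrans + RTT) / Ttrans
(Ttrans + RTT) / Ttrans = 41 / 1 = 41
W_min = ceil(41) = 41

41


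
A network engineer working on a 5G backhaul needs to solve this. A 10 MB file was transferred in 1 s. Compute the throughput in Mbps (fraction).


Given: file = 10 MB, time = 1 s
File in Mb = 10 * 8 = 80 Mb
Throughput = 80 / 1 Mbps
Throughput = 80 Mbps

80


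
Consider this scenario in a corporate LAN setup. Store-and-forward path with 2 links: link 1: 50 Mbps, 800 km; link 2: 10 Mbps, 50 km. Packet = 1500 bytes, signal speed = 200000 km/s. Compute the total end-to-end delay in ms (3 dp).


Packet = 1500 bytes = 12000 bits. Store-and-forward: sum (t_trans + t_prop) per link.
Link 1: t_trans = 12000/(50*10^6) s = 0.2400 ms; t_prop = 800/200000 s = 4.0000 ms; subtotal = 4.2400 ms
Link 2: t_trans = 12000/(10*10^6) s = 1.2000 ms; t_prop = 50/200000 s = 0.2500 ms; subtotal = 1.4500 ms
End-to-end = 4.2400 + 1.4500 = 5.6900 ms -> 5.690 ms (3 dp)

5.690


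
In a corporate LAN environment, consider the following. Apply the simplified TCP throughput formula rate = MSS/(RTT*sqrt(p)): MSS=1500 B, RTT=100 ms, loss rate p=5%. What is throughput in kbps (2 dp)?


Given: MSS = 1500 bytes, RTT = 100 ms, loss = 5%
RTT in seconds = 100 / 1000 = 0.1
Loss rate = 5% = 0.05
sqrt(loss) = sqrt(0.05) = 0.223606797750
Throughput (bytes/s) = 1500 / (0.1 * 0.223606797750) = 67082.0393
Throughput (kbps) = 67082.0393 * 8 / 1000 = 536.656315 -> 536.66 kbps (2 dp)

536.66


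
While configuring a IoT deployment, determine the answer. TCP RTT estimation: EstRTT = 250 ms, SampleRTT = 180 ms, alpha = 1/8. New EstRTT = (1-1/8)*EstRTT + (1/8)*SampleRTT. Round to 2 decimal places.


Given: EstRTT = 250 ms, SampleRTT = 180 ms, alpha = 1/8
New EstRTT = (1 - alpha) * EstRTT + alpha * SampleRTT
(7/8) * 250 = 218.75
(1/8) * 180 = 22.5
New EstRTT = 218.75 + 22.5 = 241.25 ms -> 241.25 ms (2 dp)

241.25


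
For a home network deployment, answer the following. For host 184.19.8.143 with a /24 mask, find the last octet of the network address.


Given: IP = 184.19.8.143, prefix = /24
Subnet mask = 255.255.255.0
Last octet of IP: 143
Last octet of mask: 0
Network last octet = 143 AND 0 = 0

0


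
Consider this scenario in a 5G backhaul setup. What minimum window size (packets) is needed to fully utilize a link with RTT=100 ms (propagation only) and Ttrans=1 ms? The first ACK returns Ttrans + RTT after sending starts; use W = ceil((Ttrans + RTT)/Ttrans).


Given: Ttrans = 1 ms, RTT = 100 ms (= 2 * Tprop, Tprop = 50 ms)
Time until first ACK returns = Ttrans + RTT = 1 + 100 = 101 ms
Need W * Ttrans >= Ttrans + RTT  ->  W >= (Ttrans + RTT) / Ttrans
(Ttrans + RTT) / Ttrans = 101 / 1 = 101
W_min = ceil(101) = 101

101


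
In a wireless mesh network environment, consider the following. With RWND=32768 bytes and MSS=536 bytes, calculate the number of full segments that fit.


Given: RWND = 32768 bytes, MSS = 536 bytes
Full segments = floor(RWND / MSS)
Full segments = floor(32768 / 536)
Full segments = floor(61.1343) = 61

61


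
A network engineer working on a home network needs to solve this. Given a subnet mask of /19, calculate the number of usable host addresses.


Given: subnet mask /19
Host bits = 32 - 19 = 13
Total addresses = 2^13 = 8192
Usable hosts = 8192 - 2 (network + broadcast) = 8190

8190


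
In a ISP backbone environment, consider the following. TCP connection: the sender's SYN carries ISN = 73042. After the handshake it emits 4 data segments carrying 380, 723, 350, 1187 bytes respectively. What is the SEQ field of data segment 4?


The SYN occupies sequence number ISN = 73042, so the first data byte is ISN + 1 = 73043.
SEQ of data segment i = (ISN + 1) + sum of payload sizes of segments 1..i-1.
Segment 1: SEQ = 73043, payload = 380 bytes
Segment 2: SEQ = 73423, payload = 723 bytes
Segment 3: SEQ = 74146, payload = 350 bytes
Segment 4: SEQ = 74496, payload = 1187 bytes
SEQ of segment 4 = 73043 + 380 + 723 + 350 = 74496

74496


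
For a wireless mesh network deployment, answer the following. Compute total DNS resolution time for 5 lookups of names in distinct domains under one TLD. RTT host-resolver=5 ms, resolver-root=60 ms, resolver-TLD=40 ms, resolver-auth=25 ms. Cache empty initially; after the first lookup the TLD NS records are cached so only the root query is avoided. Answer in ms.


Lookup 1 (cold cache): local + root + TLD + auth = 5 + 60 + 40 + 25 = 130 ms
Lookups 2..5 (TLD NS cached -> skip root; new domain -> still ask TLD and auth): local + TLD + auth = 5 + 40 + 25 = 70 ms each
Remaining 4 lookups: 4 * 70 = 280 ms
Total = 130 + 280 = 410 ms

410


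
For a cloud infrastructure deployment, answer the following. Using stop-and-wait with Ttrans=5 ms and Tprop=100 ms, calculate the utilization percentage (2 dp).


Given: Ttrans = 5 ms, Tprop = 100 ms
RTT = 2 * Tprop = 2 * 100 = 200 ms
U = Ttrans / (Ttrans + RTT)
U = 5 / (5 + 200)
U = 5 / 205 = 0.02439
U% = 2.44%

2.44


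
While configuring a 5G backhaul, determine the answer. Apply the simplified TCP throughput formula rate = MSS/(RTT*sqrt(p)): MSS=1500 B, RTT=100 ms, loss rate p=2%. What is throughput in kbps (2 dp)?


Given: MSS = 1500 bytes, RTT = 100 ms, loss = 2%
RTT in seconds = 100 / 1000 = 0.1
Loss rate = 2% = 0.02
sqrt(loss) = sqrt(0.02) = 0.141421356237
Throughput (bytes/s) = 1500 / (0.1 * 0.141421356237) = 106066.0172
Throughput (kbps) = 106066.0172 * 8 / 1000 = 848.528137 -> 848.53 kbps (2 dp)

848.53


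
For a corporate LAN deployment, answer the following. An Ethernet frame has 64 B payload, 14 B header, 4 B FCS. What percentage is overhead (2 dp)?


Given: payload = 64 B, header = 14 B, trailer = 4 B
Overhead bytes = header + trailer = 14 + 4 = 18
Total frame = payload + overhead = 64 + 18 = 82
Overhead % = 18 / 82 * 100 = 21.9512% -> 21.95% (2 dp)

21.95


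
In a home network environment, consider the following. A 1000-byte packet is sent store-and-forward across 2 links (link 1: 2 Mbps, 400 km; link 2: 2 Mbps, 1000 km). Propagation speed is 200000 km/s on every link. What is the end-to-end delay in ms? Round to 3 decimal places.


Packet = 1000 bytes = 8000 bits. Store-and-forward: sum (t_trans + t_prop) per link.
Link 1: t_trans = 8000/(2*10^6) s = 4.0000 ms; t_prop = 400/200000 s = 2.0000 ms; subtotal = 6.0000 ms
Link 2: t_trans = 8000/(2*10^6) s = 4.0000 ms; t_prop = 1000/200000 s = 5.0000 ms; subtotal = 9.0000 ms
End-to-end = 6.0000 + 9.0000 = 15.0000 ms -> 15.000 ms (3 dp)

15.000


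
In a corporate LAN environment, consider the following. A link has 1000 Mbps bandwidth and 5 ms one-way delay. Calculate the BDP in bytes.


Given: bandwidth = 1000 Mbps, delay = 5 ms
BDP in bits = 1000 * 10^6 * 5 / 1000
BDP in bits = 5000000
BDP in bytes = 5000000 / 8 = 625000

625000


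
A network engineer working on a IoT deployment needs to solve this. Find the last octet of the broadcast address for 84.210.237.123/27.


Given: IP = 84.210.237.123, prefix = /27
Host bits = 32 - 27 = 5
Network last octet = 123 AND mask = 96
Host part size = 2^5 - 1 = 31
Broadcast last octet = 96 OR 31 = 127

127


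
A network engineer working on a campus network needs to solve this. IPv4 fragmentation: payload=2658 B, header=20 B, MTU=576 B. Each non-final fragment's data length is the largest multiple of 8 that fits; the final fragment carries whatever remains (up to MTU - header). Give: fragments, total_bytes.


Max data per non-final fragment = floor((MTU - header)/8)*8 = floor((576 - 20)/8)*8 = floor(556/8)*8 = 552 B
Final fragment needs no 8-byte alignment: it can carry up to MTU - header = 556 B
Non-final fragments needed = ceil((payload - 556) / 552) = ceil(2102/552) = ceil(3.8080) = 4
Number of fragments = 4 + 1 = 5
Fragment sizes (data): 4 * 552 B + 450 B (last, 450 <= 556 OK)
Total bytes sent = payload + n_frags * header = 2658 + 5*20 = 2658 + 100 = 2758 B

5, 2758


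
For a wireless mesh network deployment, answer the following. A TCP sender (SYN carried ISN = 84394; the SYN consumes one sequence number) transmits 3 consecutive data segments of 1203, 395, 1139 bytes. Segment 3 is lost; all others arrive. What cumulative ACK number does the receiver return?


SYN uses sequence number 84394; first data byte = ISN + 1 = 84395.
Segment 1: SEQ = 84395, len = 1203 B, covers [84395, 85597]
Segment 2: SEQ = 85598, len = 395 B, covers [85598, 85992]
Segment 3: SEQ = 85993, len = 1139 B, covers [85993, 87131] [LOST]
In-order data received: bytes [84395, 85992] (segments 1..2).
Segment 3 missing -> gap begins at byte 85993.
Cumulative ACK = next expected in-order byte = 84395 + 1203 + 395 = 85993

85993


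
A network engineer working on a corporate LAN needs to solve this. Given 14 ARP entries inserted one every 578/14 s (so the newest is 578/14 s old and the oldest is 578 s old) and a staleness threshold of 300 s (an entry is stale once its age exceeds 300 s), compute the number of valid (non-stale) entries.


Ages are k * 578/14 s for k = 1..14 (spacing = 41.2857 s).
Entry k is valid iff k * 578/14 <= 300 iff k <= 14 * 300 / 578 = 7.2664
n_valid = floor(7.2664) = 7
(n_stale = 14 - 7 = 7)

7


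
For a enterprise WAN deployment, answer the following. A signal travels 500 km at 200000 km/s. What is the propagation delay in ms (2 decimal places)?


Given: distance = 500 km, speed = 200000 km/s
Delay = distance / speed = 500 / 200000 seconds
Delay in ms = 500 * 1000 / 200000
Delay = 2.5000 ms
Rounded to 2 dp = 2.50 ms

2.50


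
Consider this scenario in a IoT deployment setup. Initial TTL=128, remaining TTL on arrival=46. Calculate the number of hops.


Given: initial TTL = 128, received TTL = 46
Hops = initial TTL - received TTL
Hops = 128 - 46 = 82

82


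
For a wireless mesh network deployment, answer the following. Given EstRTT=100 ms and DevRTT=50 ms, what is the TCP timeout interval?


Given: EstRTT = 100 ms, DevRTT = 50 ms
Timeout = EstRTT + 4 * DevRTT
4 * DevRTT = 4 * 50 = 200
Timeout = 100 + 200 = 300 ms

300


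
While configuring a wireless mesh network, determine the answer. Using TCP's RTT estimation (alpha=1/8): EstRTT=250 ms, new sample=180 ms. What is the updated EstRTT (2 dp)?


Given: EstRTT = 250 ms, SampleRTT = 180 ms, alpha = 1/8
New EstRTT = (1 - alpha) * EstRTT + alpha * SampleRTT
(7/8) * 250 = 218.75
(1/8) * 180 = 22.5
New EstRTT = 218.75 + 22.5 = 241.25 ms -> 241.25 ms (2 dp)

241.25


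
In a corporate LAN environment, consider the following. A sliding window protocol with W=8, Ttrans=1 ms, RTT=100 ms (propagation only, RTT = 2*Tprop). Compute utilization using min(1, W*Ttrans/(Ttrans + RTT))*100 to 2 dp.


Given: W = 8, Ttrans = 1 ms, RTT = 100 ms (= 2 * Tprop, Tprop = 50 ms)
Cycle time = Ttrans + RTT = 1 + 100 = 101 ms (first packet sent until its ACK returns)
W * Ttrans = 8 * 1 = 8 ms of sending per cycle
W * Ttrans / (Ttrans + RTT) = 8 / 101 = 0.079208
U = min(1, 0.079208) = 0.079208
U% = 7.92%

7.92


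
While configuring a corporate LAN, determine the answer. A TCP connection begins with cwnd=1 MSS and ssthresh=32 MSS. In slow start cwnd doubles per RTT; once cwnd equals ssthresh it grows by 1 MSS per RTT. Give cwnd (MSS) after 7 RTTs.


RTT 0: cwnd = 1 MSS (initial)
RTT 1: cwnd = 2 MSS (slow start, doubled)
RTT 2: cwnd = 4 MSS (slow start, doubled)
RTT 3: cwnd = 8 MSS (slow start, doubled)
RTT 4: cwnd = 16 MSS (slow start, doubled)
RTT 5: cwnd = 32 MSS (slow start, doubled)
RTT 6: cwnd = 33 MSS (congestion avoidance, +1)
RTT 7: cwnd = 34 MSS (congestion avoidance, +1)

34


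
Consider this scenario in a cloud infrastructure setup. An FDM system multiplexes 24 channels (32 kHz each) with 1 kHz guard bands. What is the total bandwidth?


Given: 24 channels, 32 kHz each, guard = 1 kHz
Channel bandwidth = 24 * 32 = 768 kHz
Guard bands = 23 gaps * 1 kHz = 23 kHz
Total = 768 + 23 = 791 kHz

791


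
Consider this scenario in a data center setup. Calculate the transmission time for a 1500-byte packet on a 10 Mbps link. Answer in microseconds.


Given: packet = 1500 bytes, bandwidth = 10 Mbps
Packet in bits = 1500 * 8 = 12000 bits
Bandwidth = 10 * 10^6 = 10000000 bps
Time = 12000 / 10000000 seconds
Time in us = 12000 * 10^6 / 10000000 = 1200

1200


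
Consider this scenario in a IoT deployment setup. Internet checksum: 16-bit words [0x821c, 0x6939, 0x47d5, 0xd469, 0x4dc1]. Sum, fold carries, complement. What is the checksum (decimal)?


Given words: [0x821c, 0x6939, 0x47d5, 0xd469, 0x4dc1]
Step 1: Sum all words
Raw sum = 33308 + 26937 + 18389 + 54377 + 19905 = 152916
Step 2: Fold carry: (21844 + 2) = 21846
One's complement = ~21846 & 0xFFFF = 43689

43689


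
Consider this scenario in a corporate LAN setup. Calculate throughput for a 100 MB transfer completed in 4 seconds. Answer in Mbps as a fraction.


Given: file = 100 MB, time = 4 s
File in Mb = 100 * 8 = 800 Mb
Throughput = 800 / 4 Mbps
Throughput = 200 Mbps

200


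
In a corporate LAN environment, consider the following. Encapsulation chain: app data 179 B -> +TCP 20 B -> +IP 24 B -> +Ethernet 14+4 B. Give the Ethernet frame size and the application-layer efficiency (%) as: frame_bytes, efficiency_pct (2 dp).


TCP segment = 179 + 20 = 199 B
IP packet = 199 + 24 = 223 B
Ethernet frame = 223 + 14 + 4 = 241 B
Efficiency = app / frame = 179 / 241 = 0.742739 = 74.2739% -> 74.27% (2 dp)

241, 74.27


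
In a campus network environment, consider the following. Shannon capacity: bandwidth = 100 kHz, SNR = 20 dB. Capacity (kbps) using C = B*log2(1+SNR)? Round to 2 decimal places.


Given: B = 100 kHz, SNR = 20 dB
SNR linear = 10^(20/10) = 100
1 + SNR = 101
log2(101) = 6.6582114828
C = 100 * 1000 * 6.6582114828 = 665821.1483 bps
C = 665.821148 kbps -> 665.82 kbps (2 dp)

665.82


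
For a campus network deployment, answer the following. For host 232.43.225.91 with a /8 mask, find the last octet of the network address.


Given: IP = 232.43.225.91, prefix = /8
Subnet mask = 255.0.0.0
Last octet of IP: 91
Last octet of mask: 0
Network last octet = 91 AND 0 = 0

0


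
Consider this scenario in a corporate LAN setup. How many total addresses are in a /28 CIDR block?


Given: CIDR prefix /28
Host bits = 32 - 28 = 4
Total addresses = 2^4 = 16

16


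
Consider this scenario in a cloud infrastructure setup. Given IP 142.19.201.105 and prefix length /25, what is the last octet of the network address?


Given: IP = 142.19.201.105, prefix = /25
Subnet mask = 255.255.255.128
Last octet of IP: 105
Last octet of mask: 128
Network last octet = 105 AND 128 = 0

0


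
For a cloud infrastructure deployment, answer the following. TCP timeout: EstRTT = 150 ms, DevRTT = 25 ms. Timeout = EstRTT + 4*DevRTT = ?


Given: EstRTT = 150 ms, DevRTT = 25 ms
Timeout = EstRTT + 4 * DevRTT
4 * DevRTT = 4 * 25 = 100
Timeout = 150 + 100 = 250 ms

250


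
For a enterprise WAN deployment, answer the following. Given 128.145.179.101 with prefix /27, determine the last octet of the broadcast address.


Given: IP = 128.145.179.101, prefix = /27
Host bits = 32 - 27 = 5
Network last octet = 101 AND mask = 96
Host part size = 2^5 - 1 = 31
Broadcast last octet = 96 OR 31 = 127

127


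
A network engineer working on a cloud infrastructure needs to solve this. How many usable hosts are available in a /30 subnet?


Given: subnet mask /30
Host bits = 32 - 30 = 2
Total addresses = 2^2 = 4
Usable hosts = 4 - 2 (network + broadcast) = 2

2


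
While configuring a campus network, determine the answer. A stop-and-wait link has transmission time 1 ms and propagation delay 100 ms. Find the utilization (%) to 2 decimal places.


Given: Ttrans = 1 ms, Tprop = 100 ms
RTT = 2 * Tprop = 2 * 100 = 200 ms
U = Ttrans / (Ttrans + RTT)
U = 1 / (1 + 200)
U = 1 / 201 = 0.004975
U% = 0.50%

0.50


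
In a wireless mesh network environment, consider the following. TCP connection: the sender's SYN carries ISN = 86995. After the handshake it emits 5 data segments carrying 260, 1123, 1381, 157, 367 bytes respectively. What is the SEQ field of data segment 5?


The SYN occupies sequence number ISN = 86995, so the first data byte is ISN + 1 = 86996.
SEQ of data segment i = (ISN + 1) + sum of payload sizes of segments 1..i-1.
Segment 1: SEQ = 86996, payload = 260 bytes
Segment 2: SEQ = 87256, payload = 1123 bytes
Segment 3: SEQ = 88379, payload = 1381 bytes
Segment 4: SEQ = 89760, payload = 157 bytes
Segment 5: SEQ = 89917, payload = 367 bytes
SEQ of segment 5 = 86996 + 260 + 1123 + 1381 + 157 = 89917

89917


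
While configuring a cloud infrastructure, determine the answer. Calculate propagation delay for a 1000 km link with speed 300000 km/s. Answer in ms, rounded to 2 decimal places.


Given: distance = 1000 km, speed = 300000 km/s
Delay = distance / speed = 1000 / 300000 seconds
Delay in ms = 1000 * 1000 / 300000
Delay = 3.3333 ms
Rounded to 2 dp = 3.33 ms

3.33


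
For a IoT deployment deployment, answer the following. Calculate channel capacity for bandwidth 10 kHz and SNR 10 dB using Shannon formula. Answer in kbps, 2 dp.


Given: B = 10 kHz, SNR = 10 dB
SNR linear = 10^(10/10) = 10
1 + SNR = 11
log2(11) = 3.4594316186
C = 10 * 1000 * 3.4594316186 = 34594.3162 bps
C = 34.594316 kbps -> 34.59 kbps (2 dp)

34.59


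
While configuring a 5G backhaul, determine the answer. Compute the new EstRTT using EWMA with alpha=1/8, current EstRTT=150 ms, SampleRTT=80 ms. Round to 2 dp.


Given: EstRTT = 150 ms, SampleRTT = 80 ms, alpha = 1/8
New EstRTT = (1 - alpha) * EstRTT + alpha * SampleRTT
(7/8) * 150 = 131.25
(1/8) * 80 = 10
New EstRTT = 131.25 + 10 = 141.25 ms -> 141.25 ms (2 dp)

141.25


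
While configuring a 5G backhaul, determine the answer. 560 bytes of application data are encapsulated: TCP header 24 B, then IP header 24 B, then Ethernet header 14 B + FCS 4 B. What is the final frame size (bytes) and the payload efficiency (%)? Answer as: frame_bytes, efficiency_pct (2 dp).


TCP segment = 560 + 24 = 584 B
IP packet = 584 + 24 = 608 B
Ethernet frame = 608 + 14 + 4 = 626 B
Efficiency = app / frame = 560 / 626 = 0.894569 = 89.4569% -> 89.46% (2 dp)

626, 89.46


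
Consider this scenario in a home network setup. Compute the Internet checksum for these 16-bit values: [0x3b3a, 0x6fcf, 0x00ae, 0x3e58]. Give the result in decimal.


Given words: [0x3b3a, 0x6fcf, 0x00ae, 0x3e58]
Step 1: Sum all words
Raw sum = 15162 + 28623 + 174 + 15960 = 59919
One's complement = ~59919 & 0xFFFF = 5616

5616


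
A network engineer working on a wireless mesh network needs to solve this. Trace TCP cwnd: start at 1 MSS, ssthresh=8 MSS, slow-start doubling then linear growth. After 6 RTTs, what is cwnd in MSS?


RTT 0: cwnd = 1 MSS (initial)
RTT 1: cwnd = 2 MSS (slow start, doubled)
RTT 2: cwnd = 4 MSS (slow start, doubled)
RTT 3: cwnd = 8 MSS (slow start, doubled)
RTT 4: cwnd = 9 MSS (congestion avoidance, +1)
RTT 5: cwnd = 10 MSS (congestion avoidance, +1)
RTT 6: cwnd = 11 MSS (congestion avoidance, +1)

11


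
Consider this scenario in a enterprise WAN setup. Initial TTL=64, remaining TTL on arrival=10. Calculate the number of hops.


Given: initial TTL = 64, received TTL = 10
Hops = initial TTL - received TTL
Hops = 64 - 10 = 54

54


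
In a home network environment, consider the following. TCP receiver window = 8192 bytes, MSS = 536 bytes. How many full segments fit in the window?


Given: RWND = 8192 bytes, MSS = 536 bytes
Full segments = floor(RWND / MSS)
Full segments = floor(8192 / 536)
Full segments = floor(15.2836) = 15

15


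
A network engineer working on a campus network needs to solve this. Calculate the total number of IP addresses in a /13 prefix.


Given: CIDR prefix /13
Host bits = 32 - 13 = 19
Total addresses = 2^19 = 524288

524288


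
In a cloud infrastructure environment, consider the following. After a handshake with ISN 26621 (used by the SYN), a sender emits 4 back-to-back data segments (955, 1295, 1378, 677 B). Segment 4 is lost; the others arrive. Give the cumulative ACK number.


SYN uses sequence number 26621; first data byte = ISN + 1 = 26622.
Segment 1: SEQ = 26622, len = 955 B, covers [26622, 27576]
Segment 2: SEQ = 27577, len = 1295 B, covers [27577, 28871]
Segment 3: SEQ = 28872, len = 1378 B, covers [28872, 30249]
Segment 4: SEQ = 30250, len = 677 B, covers [30250, 30926] [LOST]
In-order data received: bytes [26622, 30249] (segments 1..3).
Segment 4 missing -> gap begins at byte 30250.
Cumulative ACK = next expected in-order byte = 26622 + 955 + 1295 + 1378 = 30250

30250


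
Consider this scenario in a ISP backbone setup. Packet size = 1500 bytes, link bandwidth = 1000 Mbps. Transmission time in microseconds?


Given: packet = 1500 bytes, bandwidth = 1000 Mbps
Packet in bits = 1500 * 8 = 12000 bits
Bandwidth = 1000 * 10^6 = 1000000000 bps
Time = 12000 / 1000000000 seconds
Time in us = 12000 * 10^6 / 1000000000 = 12

12


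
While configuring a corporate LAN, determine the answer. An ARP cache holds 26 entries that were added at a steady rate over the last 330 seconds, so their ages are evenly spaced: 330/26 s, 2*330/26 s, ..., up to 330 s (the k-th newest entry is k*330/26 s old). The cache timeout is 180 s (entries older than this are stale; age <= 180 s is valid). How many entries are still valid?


Ages are k * 330/26 s for k = 1..26 (spacing = 12.6923 s).
Entry k is valid iff k * 330/26 <= 180 iff k <= 26 * 180 / 330 = 14.1818
n_valid = floor(14.1818) = 14
(n_stale = 26 - 14 = 12)

14


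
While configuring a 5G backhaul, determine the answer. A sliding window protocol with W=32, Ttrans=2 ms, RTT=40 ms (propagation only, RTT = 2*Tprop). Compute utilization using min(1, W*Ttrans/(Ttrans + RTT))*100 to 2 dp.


Given: W = 32, Ttrans = 2 ms, RTT = 40 ms (= 2 * Tprop, Tprop = 20 ms)
Cycle time = Ttrans + RTT = 2 + 40 = 42 ms (first packet sent until its ACK returns)
W * Ttrans = 32 * 2 = 64 ms of sending per cycle
W * Ttrans / (Ttrans + RTT) = 64 / 42 = 1.523810
U = min(1, 1.523810) = 1.000000
U% = 100.00%

100.00


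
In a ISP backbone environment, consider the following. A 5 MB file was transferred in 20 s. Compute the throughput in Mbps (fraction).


Given: file = 5 MB, time = 20 s
File in Mb = 5 * 8 = 40 Mb
Throughput = 40 / 20 Mbps
Throughput = 2 Mbps

2


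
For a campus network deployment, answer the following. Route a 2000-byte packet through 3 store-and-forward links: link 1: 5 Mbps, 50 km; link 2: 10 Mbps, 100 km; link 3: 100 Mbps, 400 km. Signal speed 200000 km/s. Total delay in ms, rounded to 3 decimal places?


Packet = 2000 bytes = 16000 bits. Store-and-forward: sum (t_trans + t_prop) per link.
Link 1: t_trans = 16000/(5*10^6) s = 3.2000 ms; t_prop = 50/200000 s = 0.2500 ms; subtotal = 3.4500 ms
Link 2: t_trans = 16000/(10*10^6) s = 1.6000 ms; t_prop = 100/200000 s = 0.5000 ms; subtotal = 2.1000 ms
Link 3: t_trans = 16000/(100*10^6) s = 0.1600 ms; t_prop = 400/200000 s = 2.0000 ms; subtotal = 2.1600 ms
End-to-end = 3.4500 + 2.1000 + 2.1600 = 7.7100 ms -> 7.710 ms (3 dp)

7.710


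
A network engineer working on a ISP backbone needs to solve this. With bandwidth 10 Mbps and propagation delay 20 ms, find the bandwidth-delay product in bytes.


Given: bandwidth = 10 Mbps, delay = 20 ms
BDP in bits = 10 * 10^6 * 20 / 1000
BDP in bits = 200000
BDP in bytes = 200000 / 8 = 25000

25000


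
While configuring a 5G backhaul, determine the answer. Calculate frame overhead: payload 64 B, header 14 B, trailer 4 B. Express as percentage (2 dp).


Given: payload = 64 B, header = 14 B, trailer = 4 B
Overhead bytes = header + trailer = 14 + 4 = 18
Total frame = payload + overhead = 64 + 18 = 82
Overhead % = 18 / 82 * 100 = 21.9512% -> 21.95% (2 dp)

21.95


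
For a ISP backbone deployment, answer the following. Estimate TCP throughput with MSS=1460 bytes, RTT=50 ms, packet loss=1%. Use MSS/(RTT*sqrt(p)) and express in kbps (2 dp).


Given: MSS = 1460 bytes, RTT = 50 ms, loss = 1%
RTT in seconds = 50 / 1000 = 0.05
Loss rate = 1% = 0.01
sqrt(loss) = sqrt(0.01) = 0.1
Throughput (bytes/s) = 1460 / (0.05 * 0.1) = 292000.0000
Throughput (kbps) = 292000.0000 * 8 / 1000 = 2336.000000 -> 2336.00 kbps (2 dp)

2336.00
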